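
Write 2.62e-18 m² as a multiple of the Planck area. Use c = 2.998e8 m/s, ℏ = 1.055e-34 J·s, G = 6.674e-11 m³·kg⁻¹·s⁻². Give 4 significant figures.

Planck area: A_P = ℏG/c³ = 2.613e-70 m².
2.62e-18 / 2.613e-70 = 1.003e52

1.003e52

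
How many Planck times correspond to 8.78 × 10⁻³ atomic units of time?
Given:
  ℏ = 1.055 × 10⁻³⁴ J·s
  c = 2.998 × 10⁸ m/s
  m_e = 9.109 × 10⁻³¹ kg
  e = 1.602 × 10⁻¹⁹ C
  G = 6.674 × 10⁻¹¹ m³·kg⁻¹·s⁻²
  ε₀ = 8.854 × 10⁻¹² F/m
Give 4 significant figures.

atomic unit of time: τ_au = (4πε₀)²ℏ³/(m_e e⁴) = 2.423 × 10⁻¹⁷ s
Planck time: t_P = √(ℏG/c⁵) = 5.392 × 10⁻⁴⁴ s
8.78 × 10⁻³ × 2.423 × 10⁻¹⁷ / 5.392 × 10⁻⁴⁴ = 3.945 × 10²⁴

3.945 × 10²⁴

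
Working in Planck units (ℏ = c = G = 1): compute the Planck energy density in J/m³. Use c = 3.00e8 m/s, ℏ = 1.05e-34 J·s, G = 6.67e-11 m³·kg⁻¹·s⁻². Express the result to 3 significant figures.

4.68e113 J/m³

From ℏ = c = G = 1 the energy density scale is u_P = c⁷/(ℏG²).
  = 2.19e59 / 4.67e-55
  = 4.68e113 J/m³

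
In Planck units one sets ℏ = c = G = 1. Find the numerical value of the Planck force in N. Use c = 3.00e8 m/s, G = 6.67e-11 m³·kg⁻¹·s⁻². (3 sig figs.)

1.21e44 N

F_P = c⁴/G
  = 8.10e33 / 6.67e-11
  = 1.21e44 N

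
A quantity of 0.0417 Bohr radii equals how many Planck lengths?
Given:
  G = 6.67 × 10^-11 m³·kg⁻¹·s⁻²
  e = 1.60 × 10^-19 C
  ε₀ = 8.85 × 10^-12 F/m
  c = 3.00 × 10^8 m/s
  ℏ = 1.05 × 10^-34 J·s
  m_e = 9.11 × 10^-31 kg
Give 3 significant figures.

1.36 × 10^23

Bohr radius: a₀ = 4πε₀ℏ²/(m_e e²) = 5.26 × 10^-11 m
Planck length: ℓ_P = √(ℏG/c³) = 1.61 × 10^-35 m
0.0417 × 5.26 × 10^-11 / 1.61 × 10^-35 = 1.36 × 10^23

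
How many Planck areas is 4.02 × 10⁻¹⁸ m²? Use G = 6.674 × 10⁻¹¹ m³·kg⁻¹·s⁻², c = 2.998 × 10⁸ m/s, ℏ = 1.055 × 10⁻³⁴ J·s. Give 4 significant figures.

1.538 × 10⁵²

Planck area: A_P = ℏG/c³ = 2.613 × 10⁻⁷⁰ m².
4.02 × 10⁻¹⁸ / 2.613 × 10⁻⁷⁰ = 1.538 × 10⁵²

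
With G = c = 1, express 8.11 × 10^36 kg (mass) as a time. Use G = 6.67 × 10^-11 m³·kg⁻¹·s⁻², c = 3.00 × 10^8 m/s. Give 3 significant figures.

Mass → time via G/c³.
8.11 × 10^36 kg × (G/c³) = 20 s

20 s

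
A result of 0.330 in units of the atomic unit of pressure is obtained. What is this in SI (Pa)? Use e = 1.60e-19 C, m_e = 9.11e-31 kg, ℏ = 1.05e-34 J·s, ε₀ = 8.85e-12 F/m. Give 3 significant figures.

9.94e12 Pa

One atomic unit of pressure: P_au = E_h/a₀³ = m_e⁴e¹⁰/((4πε₀)⁵ℏ⁸) = 3.01e13 Pa.
0.330 × 3.01e13 Pa = 9.94e12 Pa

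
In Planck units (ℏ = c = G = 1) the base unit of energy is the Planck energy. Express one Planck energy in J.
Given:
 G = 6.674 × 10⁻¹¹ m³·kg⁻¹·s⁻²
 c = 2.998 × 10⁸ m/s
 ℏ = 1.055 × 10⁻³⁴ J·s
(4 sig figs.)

1.957 × 10⁹ J

E_P = √(ℏc⁵/G)
  = √(3.828 × 10¹⁸)
  = 1.957 × 10⁹ J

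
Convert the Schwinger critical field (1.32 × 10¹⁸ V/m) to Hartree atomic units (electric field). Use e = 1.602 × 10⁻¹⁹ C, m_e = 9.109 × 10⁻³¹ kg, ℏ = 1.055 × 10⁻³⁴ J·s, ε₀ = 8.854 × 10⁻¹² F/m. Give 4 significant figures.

2.573 × 10⁶

atomic unit of electric field: E_au = E_h/(e a₀) = m_e²e⁵/((4πε₀)³ℏ⁴) = 5.131 × 10¹¹ V/m.
1.32 × 10¹⁸ / 5.131 × 10¹¹ = 2.573 × 10⁶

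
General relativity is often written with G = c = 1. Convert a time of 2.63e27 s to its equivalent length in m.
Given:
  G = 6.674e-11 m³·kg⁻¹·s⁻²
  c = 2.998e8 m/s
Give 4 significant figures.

7.885e35 m

Time → length via c.
2.63e27 s × (c) = 7.885e35 m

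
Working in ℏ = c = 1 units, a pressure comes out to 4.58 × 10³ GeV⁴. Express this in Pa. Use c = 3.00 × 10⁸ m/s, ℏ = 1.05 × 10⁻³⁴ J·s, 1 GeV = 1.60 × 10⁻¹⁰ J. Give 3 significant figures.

Pressure is [E]/[L]³ = [E]⁴/(ℏc)³.
1 GeV⁴ → 1/(ℏc)³ × (1 GeV in J)⁴ = 2.10 × 10³⁷ Pa.
Result: 4.58 × 10³ × 2.10 × 10³⁷ = 9.60 × 10⁴⁰ Pa.

9.60 × 10⁴⁰ Pa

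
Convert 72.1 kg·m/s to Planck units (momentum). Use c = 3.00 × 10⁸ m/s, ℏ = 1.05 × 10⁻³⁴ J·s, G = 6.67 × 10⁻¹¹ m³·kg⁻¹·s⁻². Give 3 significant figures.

11.1

Planck momentum: p_P = √(ℏc³/G) = 6.52 kg·m/s.
72.1 / 6.52 = 11.1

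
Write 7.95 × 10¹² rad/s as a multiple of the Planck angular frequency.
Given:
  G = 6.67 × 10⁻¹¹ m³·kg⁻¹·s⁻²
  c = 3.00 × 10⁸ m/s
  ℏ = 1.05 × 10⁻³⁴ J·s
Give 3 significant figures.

Planck angular frequency: ω_P = √(c⁵/(ℏG)) = 1.86 × 10⁴³ rad/s.
7.95 × 10¹² / 1.86 × 10⁴³ = 4.27 × 10⁻³¹

4.27 × 10⁻³¹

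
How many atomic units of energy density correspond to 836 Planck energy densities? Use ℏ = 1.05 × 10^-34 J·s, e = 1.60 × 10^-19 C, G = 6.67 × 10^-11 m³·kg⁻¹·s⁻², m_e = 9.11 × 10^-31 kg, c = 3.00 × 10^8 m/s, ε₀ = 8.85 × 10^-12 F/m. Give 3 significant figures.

1.30 × 10^103

Planck energy density: u_P = c⁷/(ℏG²) = 4.68 × 10^113 J/m³
atomic unit of energy density: u_au = E_h/a₀³ = m_e⁴e¹⁰/((4πε₀)⁵ℏ⁸) = 3.01 × 10^13 J/m³
836 × 4.68 × 10^113 / 3.01 × 10^13 = 1.30 × 10^103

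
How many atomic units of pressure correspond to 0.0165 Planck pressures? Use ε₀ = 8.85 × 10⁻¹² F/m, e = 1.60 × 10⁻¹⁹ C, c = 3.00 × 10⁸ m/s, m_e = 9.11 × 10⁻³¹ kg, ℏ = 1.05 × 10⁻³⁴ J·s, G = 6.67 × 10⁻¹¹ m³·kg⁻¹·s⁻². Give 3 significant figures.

2.56 × 10⁹⁸

Planck pressure: p_P = c⁷/(ℏG²) = 4.68 × 10¹¹³ Pa
atomic unit of pressure: P_au = E_h/a₀³ = m_e⁴e¹⁰/((4πε₀)⁵ℏ⁸) = 3.01 × 10¹³ Pa
0.0165 × 4.68 × 10¹¹³ / 3.01 × 10¹³ = 2.56 × 10⁹⁸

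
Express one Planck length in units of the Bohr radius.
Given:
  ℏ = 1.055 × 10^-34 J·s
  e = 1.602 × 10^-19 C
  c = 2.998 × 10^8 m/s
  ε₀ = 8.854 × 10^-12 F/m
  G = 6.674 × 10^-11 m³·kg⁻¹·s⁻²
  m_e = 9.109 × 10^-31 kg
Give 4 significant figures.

Planck length: ℓ_P = √(ℏG/c³) = 1.616 × 10^-35 m
Bohr radius: a₀ = 4πε₀ℏ²/(m_e e²) = 5.297 × 10^-11 m
ratio = 1.616 × 10^-35 / 5.297 × 10^-11 = 3.051 × 10^-25

3.051 × 10^-25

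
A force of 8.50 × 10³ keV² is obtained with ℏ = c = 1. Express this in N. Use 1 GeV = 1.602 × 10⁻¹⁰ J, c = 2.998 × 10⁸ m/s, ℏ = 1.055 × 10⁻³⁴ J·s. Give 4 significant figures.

6.897 × 10⁻³ N

Force is [E]/[L] = [E]²/(ℏc); restore (ℏc)⁻¹.
1 GeV² → 1/(ℏc) × (1 GeV in J)² = 8.114 × 10⁵ N.
Convert the energy scale: 8.50 × 10³ keV² = 8.50 × 10⁻⁹ GeV².
Result: 8.50 × 10⁻⁹ × 8.114 × 10⁵ = 6.897 × 10⁻³ N.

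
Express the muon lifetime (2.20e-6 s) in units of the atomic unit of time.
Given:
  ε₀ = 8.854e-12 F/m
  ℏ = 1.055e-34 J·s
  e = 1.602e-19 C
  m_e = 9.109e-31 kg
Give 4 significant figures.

atomic unit of time: τ_au = (4πε₀)²ℏ³/(m_e e⁴) = 2.423e-17 s.
2.20e-6 / 2.423e-17 = 9.080e10

9.080e10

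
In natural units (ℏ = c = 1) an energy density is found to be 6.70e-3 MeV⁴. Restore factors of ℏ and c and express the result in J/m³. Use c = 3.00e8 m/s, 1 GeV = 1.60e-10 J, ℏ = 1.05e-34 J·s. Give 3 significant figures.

[E]/[L]³ = [E]⁴/(ℏc)³; restore (ℏc)⁻³.
1 GeV⁴ → 1/(ℏc)³ × (1 GeV in J)⁴ = 2.10e37 J/m³.
Convert the energy scale: 6.70e-3 MeV⁴ = 6.70e-15 GeV⁴.
Result: 6.70e-15 × 2.10e37 = 1.40e23 J/m³.

1.40e23 J/m³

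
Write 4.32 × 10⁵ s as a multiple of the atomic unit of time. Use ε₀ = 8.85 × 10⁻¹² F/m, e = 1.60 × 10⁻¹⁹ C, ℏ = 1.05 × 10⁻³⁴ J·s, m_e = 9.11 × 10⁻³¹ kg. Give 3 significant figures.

atomic unit of time: τ_au = (4πε₀)²ℏ³/(m_e e⁴) = 2.40 × 10⁻¹⁷ s.
4.32 × 10⁵ / 2.40 × 10⁻¹⁷ = 1.80 × 10²²

1.80 × 10²²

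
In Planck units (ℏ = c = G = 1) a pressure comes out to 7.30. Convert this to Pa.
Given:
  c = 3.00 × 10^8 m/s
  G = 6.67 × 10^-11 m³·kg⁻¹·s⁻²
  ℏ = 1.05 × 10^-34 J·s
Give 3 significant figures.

One Planck pressure: p_P = c⁷/(ℏG²) = 4.68 × 10^113 Pa.
7.30 × 4.68 × 10^113 Pa = 3.42 × 10^114 Pa

3.42 × 10^114 Pa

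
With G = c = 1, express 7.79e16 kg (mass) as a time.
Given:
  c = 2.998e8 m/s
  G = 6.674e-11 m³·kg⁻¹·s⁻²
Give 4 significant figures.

1.929e-19 s

Mass → time via G/c³.
7.79e16 kg × (G/c³) = 1.929e-19 s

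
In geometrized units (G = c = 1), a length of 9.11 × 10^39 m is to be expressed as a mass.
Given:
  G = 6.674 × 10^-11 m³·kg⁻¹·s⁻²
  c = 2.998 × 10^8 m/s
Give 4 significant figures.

1.227 × 10^67 kg

Length → mass via c²/G.
9.11 × 10^39 m × (c²/G) = 1.227 × 10^67 kg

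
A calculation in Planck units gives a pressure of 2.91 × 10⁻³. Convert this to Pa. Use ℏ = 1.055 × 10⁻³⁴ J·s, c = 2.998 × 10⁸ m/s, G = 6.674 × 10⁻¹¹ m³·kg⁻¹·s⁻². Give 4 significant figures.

1.348 × 10¹¹¹ Pa

One Planck pressure: p_P = c⁷/(ℏG²) = 4.632 × 10¹¹³ Pa.
2.91 × 10⁻³ × 4.632 × 10¹¹³ Pa = 1.348 × 10¹¹¹ Pa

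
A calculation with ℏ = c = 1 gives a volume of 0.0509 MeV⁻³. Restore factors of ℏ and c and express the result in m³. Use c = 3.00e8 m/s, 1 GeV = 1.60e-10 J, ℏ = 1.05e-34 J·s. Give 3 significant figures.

Volume is [L]³ = [E]⁻³·(ℏc)³.
1 GeV⁻³ → (ℏc)³ × (1 GeV in J)⁻³ = 7.63e-48 m³.
Convert the energy scale: 0.0509 MeV⁻³ = 5.09e7 GeV⁻³.
Result: 5.09e7 × 7.63e-48 = 3.88e-40 m³.

3.88e-40 m³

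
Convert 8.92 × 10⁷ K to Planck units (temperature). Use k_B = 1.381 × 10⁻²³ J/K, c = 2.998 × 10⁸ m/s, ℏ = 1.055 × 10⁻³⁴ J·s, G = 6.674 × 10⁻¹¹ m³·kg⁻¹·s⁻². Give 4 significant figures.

Planck temperature: T_P = √(ℏc⁵/G) / k_B = 1.417 × 10³² K.
8.92 × 10⁷ / 1.417 × 10³² = 6.296 × 10⁻²⁵

6.296 × 10⁻²⁵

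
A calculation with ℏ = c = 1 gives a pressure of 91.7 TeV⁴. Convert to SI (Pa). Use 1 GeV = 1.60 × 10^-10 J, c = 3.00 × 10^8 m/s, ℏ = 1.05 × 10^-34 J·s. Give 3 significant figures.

1.92 × 10^51 Pa

Pressure is [E]/[L]³ = [E]⁴/(ℏc)³.
1 GeV⁴ → 1/(ℏc)³ × (1 GeV in J)⁴ = 2.10 × 10^37 Pa.
Convert the energy scale: 91.7 TeV⁴ = 9.17 × 10^13 GeV⁴.
Result: 9.17 × 10^13 × 2.10 × 10^37 = 1.92 × 10^51 Pa.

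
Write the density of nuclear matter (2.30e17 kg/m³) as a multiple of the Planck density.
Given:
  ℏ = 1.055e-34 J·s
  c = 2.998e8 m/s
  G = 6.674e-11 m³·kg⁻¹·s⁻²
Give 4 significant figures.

4.463e-80

Planck density: ρ_P = c⁵/(ℏG²) = 5.154e96 kg/m³.
2.30e17 / 5.154e96 = 4.463e-80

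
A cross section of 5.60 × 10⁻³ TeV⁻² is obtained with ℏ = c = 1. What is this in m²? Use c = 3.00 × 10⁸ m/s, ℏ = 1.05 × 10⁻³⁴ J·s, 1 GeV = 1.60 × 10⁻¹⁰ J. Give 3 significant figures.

Area is [L]² = [E]⁻²·(ℏc)²; restore (ℏc)².
1 GeV⁻² → (ℏc)² × (1 GeV in J)⁻² = 3.88 × 10⁻³² m².
Convert the energy scale: 5.60 × 10⁻³ TeV⁻² = 5.60 × 10⁻⁹ GeV⁻².
Result: 5.60 × 10⁻⁹ × 3.88 × 10⁻³² = 2.17 × 10⁻⁴⁰ m².

2.17 × 10⁻⁴⁰ m²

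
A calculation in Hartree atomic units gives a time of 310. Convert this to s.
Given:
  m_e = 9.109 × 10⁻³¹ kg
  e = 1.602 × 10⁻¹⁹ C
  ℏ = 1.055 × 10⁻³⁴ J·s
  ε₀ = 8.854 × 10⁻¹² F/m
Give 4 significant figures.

7.511 × 10⁻¹⁵ s

One atomic unit of time: τ_au = (4πε₀)²ℏ³/(m_e e⁴) = 2.423 × 10⁻¹⁷ s.
310 × 2.423 × 10⁻¹⁷ s = 7.511 × 10⁻¹⁵ s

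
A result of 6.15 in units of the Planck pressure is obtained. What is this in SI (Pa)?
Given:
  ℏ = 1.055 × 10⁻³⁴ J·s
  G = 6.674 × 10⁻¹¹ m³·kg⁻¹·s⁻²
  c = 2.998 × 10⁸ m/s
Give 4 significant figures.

One Planck pressure: p_P = c⁷/(ℏG²) = 4.632 × 10¹¹³ Pa.
6.15 × 4.632 × 10¹¹³ Pa = 2.849 × 10¹¹⁴ Pa

2.849 × 10¹¹⁴ Pa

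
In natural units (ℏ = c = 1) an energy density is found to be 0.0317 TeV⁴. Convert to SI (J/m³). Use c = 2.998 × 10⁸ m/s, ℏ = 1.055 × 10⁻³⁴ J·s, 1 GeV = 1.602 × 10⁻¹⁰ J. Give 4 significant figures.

[E]/[L]³ = [E]⁴/(ℏc)³; restore (ℏc)⁻³.
1 GeV⁴ → 1/(ℏc)³ × (1 GeV in J)⁴ = 2.082 × 10³⁷ J/m³.
Convert the energy scale: 0.0317 TeV⁴ = 3.17 × 10¹⁰ GeV⁴.
Result: 3.17 × 10¹⁰ × 2.082 × 10³⁷ = 6.599 × 10⁴⁷ J/m³.

6.599 × 10⁴⁷ J/m³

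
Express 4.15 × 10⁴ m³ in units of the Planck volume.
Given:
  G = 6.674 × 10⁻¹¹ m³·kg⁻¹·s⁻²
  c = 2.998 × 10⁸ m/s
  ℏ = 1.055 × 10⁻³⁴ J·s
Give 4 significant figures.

Planck volume: V_P = (ℏG/c³)^(3/2) = 4.224 × 10⁻¹⁰⁵ m³.
4.15 × 10⁴ / 4.224 × 10⁻¹⁰⁵ = 9.825 × 10¹⁰⁸

9.825 × 10¹⁰⁸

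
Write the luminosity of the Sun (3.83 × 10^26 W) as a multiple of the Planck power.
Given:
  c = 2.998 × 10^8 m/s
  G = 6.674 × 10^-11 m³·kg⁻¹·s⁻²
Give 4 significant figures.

Planck power: P_P = c⁵/G = 3.629 × 10^52 W.
3.83 × 10^26 / 3.629 × 10^52 = 1.055 × 10^-26

1.055 × 10^-26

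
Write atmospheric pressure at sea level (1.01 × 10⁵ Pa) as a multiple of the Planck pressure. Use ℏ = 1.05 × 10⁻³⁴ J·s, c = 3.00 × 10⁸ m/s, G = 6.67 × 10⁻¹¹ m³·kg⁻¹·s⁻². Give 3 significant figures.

2.16 × 10⁻¹⁰⁹

Planck pressure: p_P = c⁷/(ℏG²) = 4.68 × 10¹¹³ Pa.
1.01 × 10⁵ / 4.68 × 10¹¹³ = 2.16 × 10⁻¹⁰⁹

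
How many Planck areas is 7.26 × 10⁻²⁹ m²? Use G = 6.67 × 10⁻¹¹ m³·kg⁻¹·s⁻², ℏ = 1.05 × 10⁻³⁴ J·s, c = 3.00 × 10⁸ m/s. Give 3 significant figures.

Planck area: A_P = ℏG/c³ = 2.59 × 10⁻⁷⁰ m².
7.26 × 10⁻²⁹ / 2.59 × 10⁻⁷⁰ = 2.80 × 10⁴¹

2.80 × 10⁴¹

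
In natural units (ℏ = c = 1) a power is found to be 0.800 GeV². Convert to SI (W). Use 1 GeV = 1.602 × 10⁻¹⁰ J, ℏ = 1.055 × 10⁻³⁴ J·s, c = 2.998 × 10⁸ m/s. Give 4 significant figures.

Power is [E]/[T] = [E]²/ℏ.
1 GeV² → 1/ℏ × (1 GeV in J)² = 2.433 × 10¹⁴ W.
Result: 0.800 × 2.433 × 10¹⁴ = 1.946 × 10¹⁴ W.

1.946 × 10¹⁴ W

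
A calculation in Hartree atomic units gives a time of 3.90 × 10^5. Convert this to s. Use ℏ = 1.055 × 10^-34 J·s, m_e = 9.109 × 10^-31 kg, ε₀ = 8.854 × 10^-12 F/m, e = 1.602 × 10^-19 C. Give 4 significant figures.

One atomic unit of time: τ_au = (4πε₀)²ℏ³/(m_e e⁴) = 2.423 × 10^-17 s.
3.90 × 10^5 × 2.423 × 10^-17 s = 9.449 × 10^-12 s

9.449 × 10^-12 s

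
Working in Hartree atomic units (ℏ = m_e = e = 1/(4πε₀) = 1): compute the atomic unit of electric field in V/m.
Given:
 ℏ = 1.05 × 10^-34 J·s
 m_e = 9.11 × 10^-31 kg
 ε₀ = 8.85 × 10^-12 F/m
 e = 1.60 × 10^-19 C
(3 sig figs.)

5.20 × 10^11 V/m

From ℏ = m_e = e = 1/(4πε₀) = 1 the electric field scale is E_au = E_h/(e a₀) = m_e²e⁵/((4πε₀)³ℏ⁴).
E_h = 4.38 × 10^-18 J
a₀ = 5.26 × 10^-11 m
E_h/(e·a₀) = 5.20 × 10^11 V/m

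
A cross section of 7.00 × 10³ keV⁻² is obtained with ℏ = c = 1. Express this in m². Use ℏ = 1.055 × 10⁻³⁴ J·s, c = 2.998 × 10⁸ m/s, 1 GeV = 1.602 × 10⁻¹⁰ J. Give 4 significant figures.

2.729 × 10⁻¹⁶ m²

Area is [L]² = [E]⁻²·(ℏc)²; restore (ℏc)².
1 GeV⁻² → (ℏc)² × (1 GeV in J)⁻² = 3.898 × 10⁻³² m².
Convert the energy scale: 7.00 × 10³ keV⁻² = 7.00 × 10¹⁵ GeV⁻².
Result: 7.00 × 10¹⁵ × 3.898 × 10⁻³² = 2.729 × 10⁻¹⁶ m².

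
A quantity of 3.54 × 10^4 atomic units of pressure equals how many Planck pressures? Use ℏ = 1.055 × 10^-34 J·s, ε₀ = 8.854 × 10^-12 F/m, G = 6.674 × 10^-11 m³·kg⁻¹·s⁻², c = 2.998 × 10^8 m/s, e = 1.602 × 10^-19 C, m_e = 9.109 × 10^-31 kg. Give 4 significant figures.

atomic unit of pressure: P_au = E_h/a₀³ = m_e⁴e¹⁰/((4πε₀)⁵ℏ⁸) = 2.929 × 10^13 Pa
Planck pressure: p_P = c⁷/(ℏG²) = 4.632 × 10^113 Pa
3.54 × 10^4 × 2.929 × 10^13 / 4.632 × 10^113 = 2.238 × 10^-96

2.238 × 10^-96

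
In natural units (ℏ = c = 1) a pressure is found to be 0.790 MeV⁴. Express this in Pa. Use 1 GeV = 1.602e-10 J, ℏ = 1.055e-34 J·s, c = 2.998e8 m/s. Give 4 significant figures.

Pressure is [E]/[L]³ = [E]⁴/(ℏc)³.
1 GeV⁴ → 1/(ℏc)³ × (1 GeV in J)⁴ = 2.082e37 Pa.
Convert the energy scale: 0.790 MeV⁴ = 7.90e-13 GeV⁴.
Result: 7.90e-13 × 2.082e37 = 1.644e25 Pa.

1.644e25 Pa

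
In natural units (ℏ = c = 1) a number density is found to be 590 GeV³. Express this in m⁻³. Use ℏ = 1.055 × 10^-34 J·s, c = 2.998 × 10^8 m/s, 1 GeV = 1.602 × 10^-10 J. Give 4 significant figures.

7.666 × 10^49 m⁻³

Number density is [L]⁻³ = [E]³/(ℏc)³.
1 GeV³ → 1/(ℏc)³ × (1 GeV in J)³ = 1.299 × 10^47 m⁻³.
Result: 590 × 1.299 × 10^47 = 7.666 × 10^49 m⁻³.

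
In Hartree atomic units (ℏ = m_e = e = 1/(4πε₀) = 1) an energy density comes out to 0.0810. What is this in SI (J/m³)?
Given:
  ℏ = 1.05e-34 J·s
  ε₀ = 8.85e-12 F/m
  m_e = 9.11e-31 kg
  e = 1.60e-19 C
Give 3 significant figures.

One atomic unit of energy density: u_au = E_h/a₀³ = m_e⁴e¹⁰/((4πε₀)⁵ℏ⁸) = 3.01e13 J/m³.
0.0810 × 3.01e13 J/m³ = 2.44e12 J/m³

2.44e12 J/m³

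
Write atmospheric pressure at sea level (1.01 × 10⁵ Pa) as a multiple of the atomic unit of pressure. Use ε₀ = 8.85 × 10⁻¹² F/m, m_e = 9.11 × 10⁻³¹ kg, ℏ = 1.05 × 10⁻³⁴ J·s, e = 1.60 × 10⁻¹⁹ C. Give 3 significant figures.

atomic unit of pressure: P_au = E_h/a₀³ = m_e⁴e¹⁰/((4πε₀)⁵ℏ⁸) = 3.01 × 10¹³ Pa.
1.01 × 10⁵ / 3.01 × 10¹³ = 3.35 × 10⁻⁹

3.35 × 10⁻⁹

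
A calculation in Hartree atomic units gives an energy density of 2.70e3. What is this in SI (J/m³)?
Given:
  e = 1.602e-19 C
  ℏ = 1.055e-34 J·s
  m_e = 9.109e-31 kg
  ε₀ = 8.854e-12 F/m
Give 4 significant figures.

7.909e16 J/m³

One atomic unit of energy density: u_au = E_h/a₀³ = m_e⁴e¹⁰/((4πε₀)⁵ℏ⁸) = 2.929e13 J/m³.
2.70e3 × 2.929e13 J/m³ = 7.909e16 J/m³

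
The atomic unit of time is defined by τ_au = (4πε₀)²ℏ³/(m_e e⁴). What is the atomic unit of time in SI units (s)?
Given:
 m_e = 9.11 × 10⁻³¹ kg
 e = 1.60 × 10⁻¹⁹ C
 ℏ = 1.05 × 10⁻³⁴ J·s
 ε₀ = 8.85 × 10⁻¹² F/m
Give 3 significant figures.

τ_au = (4πε₀)²ℏ³/(m_e e⁴)
E_h = 4.38 × 10⁻¹⁸ J
ℏ/E_h = 2.40 × 10⁻¹⁷ s

2.40 × 10⁻¹⁷ s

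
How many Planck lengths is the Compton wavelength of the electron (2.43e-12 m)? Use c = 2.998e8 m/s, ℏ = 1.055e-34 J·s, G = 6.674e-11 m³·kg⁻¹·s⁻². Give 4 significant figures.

Planck length: ℓ_P = √(ℏG/c³) = 1.616e-35 m.
2.43e-12 / 1.616e-35 = 1.503e23

1.503e23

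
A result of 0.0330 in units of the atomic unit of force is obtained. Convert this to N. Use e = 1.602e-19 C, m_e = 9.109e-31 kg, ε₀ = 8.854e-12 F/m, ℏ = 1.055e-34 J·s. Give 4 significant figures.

2.713e-9 N

One atomic unit of force: F_au = E_h/a₀ = m_e²e⁶/((4πε₀)³ℏ⁴) = 8.220e-8 N.
0.0330 × 8.220e-8 N = 2.713e-9 N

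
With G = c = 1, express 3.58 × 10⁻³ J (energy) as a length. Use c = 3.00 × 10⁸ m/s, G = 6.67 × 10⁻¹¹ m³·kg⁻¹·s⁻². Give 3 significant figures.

Energy → length via G/c⁴.
3.58 × 10⁻³ J × (G/c⁴) = 2.95 × 10⁻⁴⁷ m

2.95 × 10⁻⁴⁷ m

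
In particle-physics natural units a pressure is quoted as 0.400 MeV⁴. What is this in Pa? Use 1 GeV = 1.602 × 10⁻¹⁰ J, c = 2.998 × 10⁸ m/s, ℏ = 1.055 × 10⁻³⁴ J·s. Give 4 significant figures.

8.326 × 10²⁴ Pa

Pressure is [E]/[L]³ = [E]⁴/(ℏc)³.
1 GeV⁴ → 1/(ℏc)³ × (1 GeV in J)⁴ = 2.082 × 10³⁷ Pa.
Convert the energy scale: 0.400 MeV⁴ = 4.00 × 10⁻¹³ GeV⁴.
Result: 4.00 × 10⁻¹³ × 2.082 × 10³⁷ = 8.326 × 10²⁴ Pa.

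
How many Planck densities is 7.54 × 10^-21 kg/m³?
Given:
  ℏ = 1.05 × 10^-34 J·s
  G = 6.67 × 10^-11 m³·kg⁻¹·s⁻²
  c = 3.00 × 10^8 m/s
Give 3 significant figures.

1.45 × 10^-117

Planck density: ρ_P = c⁵/(ℏG²) = 5.20 × 10^96 kg/m³.
7.54 × 10^-21 / 5.20 × 10^96 = 1.45 × 10^-117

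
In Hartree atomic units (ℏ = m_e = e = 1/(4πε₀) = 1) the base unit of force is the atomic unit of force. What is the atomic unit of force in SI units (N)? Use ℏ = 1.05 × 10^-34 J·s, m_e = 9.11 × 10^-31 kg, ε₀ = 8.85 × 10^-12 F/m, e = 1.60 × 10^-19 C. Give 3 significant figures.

8.33 × 10^-8 N

F_au = E_h/a₀ = m_e²e⁶/((4πε₀)³ℏ⁴)
E_h = 4.38 × 10^-18 J
a₀ = 5.26 × 10^-11 m
E_h/a₀ = 8.33 × 10^-8 N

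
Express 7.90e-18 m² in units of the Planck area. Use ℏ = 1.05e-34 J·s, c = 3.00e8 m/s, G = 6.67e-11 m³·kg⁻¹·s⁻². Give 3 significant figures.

Planck area: A_P = ℏG/c³ = 2.59e-70 m².
7.90e-18 / 2.59e-70 = 3.05e52

3.05e52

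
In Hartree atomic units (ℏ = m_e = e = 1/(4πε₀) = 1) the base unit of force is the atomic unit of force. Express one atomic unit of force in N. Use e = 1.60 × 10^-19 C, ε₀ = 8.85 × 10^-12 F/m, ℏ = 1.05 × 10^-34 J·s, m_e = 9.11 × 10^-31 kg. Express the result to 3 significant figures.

8.33 × 10^-8 N

F_au = E_h/a₀ = m_e²e⁶/((4πε₀)³ℏ⁴)
E_h = 4.38 × 10^-18 J
a₀ = 5.26 × 10^-11 m
E_h/a₀ = 8.33 × 10^-8 N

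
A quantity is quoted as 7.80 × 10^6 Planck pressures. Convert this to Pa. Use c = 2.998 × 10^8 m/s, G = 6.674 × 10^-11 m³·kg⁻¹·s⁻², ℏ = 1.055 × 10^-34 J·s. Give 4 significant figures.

3.613 × 10^120 Pa

One Planck pressure: p_P = c⁷/(ℏG²) = 4.632 × 10^113 Pa.
7.80 × 10^6 × 4.632 × 10^113 Pa = 3.613 × 10^120 Pa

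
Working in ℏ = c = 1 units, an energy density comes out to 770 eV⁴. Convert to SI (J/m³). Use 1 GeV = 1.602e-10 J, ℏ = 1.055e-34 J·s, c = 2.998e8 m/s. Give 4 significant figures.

[E]/[L]³ = [E]⁴/(ℏc)³; restore (ℏc)⁻³.
1 GeV⁴ → 1/(ℏc)³ × (1 GeV in J)⁴ = 2.082e37 J/m³.
Convert the energy scale: 770 eV⁴ = 7.70e-34 GeV⁴.
Result: 7.70e-34 × 2.082e37 = 1.603e4 J/m³.

1.603e4 J/m³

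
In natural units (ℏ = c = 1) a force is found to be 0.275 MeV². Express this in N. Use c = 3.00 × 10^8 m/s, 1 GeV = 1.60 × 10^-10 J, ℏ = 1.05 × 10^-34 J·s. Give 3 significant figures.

0.223 N

Force is [E]/[L] = [E]²/(ℏc); restore (ℏc)⁻¹.
1 GeV² → 1/(ℏc) × (1 GeV in J)² = 8.13 × 10^5 N.
Convert the energy scale: 0.275 MeV² = 2.75 × 10^-7 GeV².
Result: 2.75 × 10^-7 × 8.13 × 10^5 = 0.223 N.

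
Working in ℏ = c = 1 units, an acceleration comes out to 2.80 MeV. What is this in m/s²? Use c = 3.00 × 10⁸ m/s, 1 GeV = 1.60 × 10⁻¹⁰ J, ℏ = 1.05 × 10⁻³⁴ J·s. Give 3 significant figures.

Acceleration is [L]/[T]² = c·[E]/ℏ.
1 GeV → c/ℏ × (1 GeV in J) = 4.57 × 10³² m/s².
Convert the energy scale: 2.80 MeV = 2.80 × 10⁻³ GeV.
Result: 2.80 × 10⁻³ × 4.57 × 10³² = 1.28 × 10³⁰ m/s².

1.28 × 10³⁰ m/s²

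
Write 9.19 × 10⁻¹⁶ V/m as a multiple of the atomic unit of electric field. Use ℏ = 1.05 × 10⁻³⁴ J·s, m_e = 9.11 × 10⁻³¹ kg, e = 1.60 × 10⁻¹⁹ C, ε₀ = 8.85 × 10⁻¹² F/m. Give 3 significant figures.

1.77 × 10⁻²⁷

atomic unit of electric field: E_au = E_h/(e a₀) = m_e²e⁵/((4πε₀)³ℏ⁴) = 5.20 × 10¹¹ V/m.
9.19 × 10⁻¹⁶ / 5.20 × 10¹¹ = 1.77 × 10⁻²⁷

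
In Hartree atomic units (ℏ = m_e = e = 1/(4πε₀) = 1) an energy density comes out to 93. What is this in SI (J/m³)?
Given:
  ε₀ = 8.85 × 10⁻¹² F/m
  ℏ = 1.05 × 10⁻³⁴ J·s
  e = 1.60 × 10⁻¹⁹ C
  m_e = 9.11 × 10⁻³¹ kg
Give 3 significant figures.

One atomic unit of energy density: u_au = E_h/a₀³ = m_e⁴e¹⁰/((4πε₀)⁵ℏ⁸) = 3.01 × 10¹³ J/m³.
93 × 3.01 × 10¹³ J/m³ = 2.80 × 10¹⁵ J/m³

2.80 × 10¹⁵ J/m³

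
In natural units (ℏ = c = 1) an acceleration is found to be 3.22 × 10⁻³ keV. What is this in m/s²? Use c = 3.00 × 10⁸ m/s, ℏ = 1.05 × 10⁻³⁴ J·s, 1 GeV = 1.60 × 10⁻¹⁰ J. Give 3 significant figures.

Acceleration is [L]/[T]² = c·[E]/ℏ.
1 GeV → c/ℏ × (1 GeV in J) = 4.57 × 10³² m/s².
Convert the energy scale: 3.22 × 10⁻³ keV = 3.22 × 10⁻⁹ GeV.
Result: 3.22 × 10⁻⁹ × 4.57 × 10³² = 1.47 × 10²⁴ m/s².

1.47 × 10²⁴ m/s²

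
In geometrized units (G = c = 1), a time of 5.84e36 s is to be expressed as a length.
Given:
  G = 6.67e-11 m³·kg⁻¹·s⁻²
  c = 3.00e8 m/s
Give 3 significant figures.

1.75e45 m

Time → length via c.
5.84e36 s × (c) = 1.75e45 m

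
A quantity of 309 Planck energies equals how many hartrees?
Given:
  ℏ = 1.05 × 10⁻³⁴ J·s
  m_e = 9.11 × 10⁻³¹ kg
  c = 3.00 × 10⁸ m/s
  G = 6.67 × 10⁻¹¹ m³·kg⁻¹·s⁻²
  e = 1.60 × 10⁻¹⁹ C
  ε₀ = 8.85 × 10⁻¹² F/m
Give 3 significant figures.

1.38 × 10²⁹

Planck energy: E_P = √(ℏc⁵/G) = 1.96 × 10⁹ J
hartree: E_h = m_e e⁴/(4πε₀ℏ)² = 4.38 × 10⁻¹⁸ J
309 × 1.96 × 10⁹ / 4.38 × 10⁻¹⁸ = 1.38 × 10²⁹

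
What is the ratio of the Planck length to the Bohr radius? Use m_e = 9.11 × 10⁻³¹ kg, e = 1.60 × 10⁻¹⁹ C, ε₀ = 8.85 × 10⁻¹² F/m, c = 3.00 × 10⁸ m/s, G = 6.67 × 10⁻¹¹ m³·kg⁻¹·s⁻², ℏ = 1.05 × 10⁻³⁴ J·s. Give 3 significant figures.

3.06 × 10⁻²⁵

Planck length: ℓ_P = √(ℏG/c³) = 1.61 × 10⁻³⁵ m
Bohr radius: a₀ = 4πε₀ℏ²/(m_e e²) = 5.26 × 10⁻¹¹ m
ratio = 1.61 × 10⁻³⁵ / 5.26 × 10⁻¹¹ = 3.06 × 10⁻²⁵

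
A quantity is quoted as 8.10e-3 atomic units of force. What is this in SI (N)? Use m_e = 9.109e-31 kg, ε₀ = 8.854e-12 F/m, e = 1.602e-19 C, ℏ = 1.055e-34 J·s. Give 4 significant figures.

6.658e-10 N

One atomic unit of force: F_au = E_h/a₀ = m_e²e⁶/((4πε₀)³ℏ⁴) = 8.220e-8 N.
8.10e-3 × 8.220e-8 N = 6.658e-10 N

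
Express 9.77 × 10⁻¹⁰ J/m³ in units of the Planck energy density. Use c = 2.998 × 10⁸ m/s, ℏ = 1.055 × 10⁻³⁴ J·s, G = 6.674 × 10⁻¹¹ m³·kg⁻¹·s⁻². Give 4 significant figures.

Planck energy density: u_P = c⁷/(ℏG²) = 4.632 × 10¹¹³ J/m³.
9.77 × 10⁻¹⁰ / 4.632 × 10¹¹³ = 2.109 × 10⁻¹²³

2.109 × 10⁻¹²³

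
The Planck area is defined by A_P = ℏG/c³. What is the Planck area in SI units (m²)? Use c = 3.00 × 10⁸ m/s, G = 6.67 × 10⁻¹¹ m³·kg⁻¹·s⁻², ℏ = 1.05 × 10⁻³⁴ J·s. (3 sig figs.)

2.59 × 10⁻⁷⁰ m²

A_P = ℏG/c³
  = 7.00 × 10⁻⁴⁵ / 2.70 × 10²⁵
  = 2.59 × 10⁻⁷⁰ m²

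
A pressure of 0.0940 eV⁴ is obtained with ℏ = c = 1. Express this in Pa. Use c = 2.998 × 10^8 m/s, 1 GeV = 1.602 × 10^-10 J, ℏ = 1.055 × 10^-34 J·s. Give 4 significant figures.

1.957 Pa

Pressure is [E]/[L]³ = [E]⁴/(ℏc)³.
1 GeV⁴ → 1/(ℏc)³ × (1 GeV in J)⁴ = 2.082 × 10^37 Pa.
Convert the energy scale: 0.0940 eV⁴ = 9.40 × 10^-38 GeV⁴.
Result: 9.40 × 10^-38 × 2.082 × 10^37 = 1.957 Pa.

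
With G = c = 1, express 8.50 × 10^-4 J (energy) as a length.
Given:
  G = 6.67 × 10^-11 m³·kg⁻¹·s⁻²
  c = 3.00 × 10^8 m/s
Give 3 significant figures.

Energy → length via G/c⁴.
8.50 × 10^-4 J × (G/c⁴) = 7.00 × 10^-48 m

7.00 × 10^-48 m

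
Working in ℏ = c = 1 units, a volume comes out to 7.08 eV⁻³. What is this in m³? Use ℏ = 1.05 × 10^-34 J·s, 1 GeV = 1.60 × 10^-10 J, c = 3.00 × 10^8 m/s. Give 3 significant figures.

5.40 × 10^-20 m³

Volume is [L]³ = [E]⁻³·(ℏc)³.
1 GeV⁻³ → (ℏc)³ × (1 GeV in J)⁻³ = 7.63 × 10^-48 m³.
Convert the energy scale: 7.08 eV⁻³ = 7.08 × 10^27 GeV⁻³.
Result: 7.08 × 10^27 × 7.63 × 10^-48 = 5.40 × 10^-20 m³.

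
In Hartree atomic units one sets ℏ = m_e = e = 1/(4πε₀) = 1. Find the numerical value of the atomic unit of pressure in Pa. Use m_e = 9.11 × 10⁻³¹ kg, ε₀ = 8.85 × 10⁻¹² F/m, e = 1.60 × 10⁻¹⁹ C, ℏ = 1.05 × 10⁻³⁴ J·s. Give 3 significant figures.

P_au = E_h/a₀³ = m_e⁴e¹⁰/((4πε₀)⁵ℏ⁸)
E_h = 4.38 × 10⁻¹⁸ J
a₀ = 5.26 × 10⁻¹¹ m
E_h/a₀³ = 3.01 × 10¹³ Pa

3.01 × 10¹³ Pa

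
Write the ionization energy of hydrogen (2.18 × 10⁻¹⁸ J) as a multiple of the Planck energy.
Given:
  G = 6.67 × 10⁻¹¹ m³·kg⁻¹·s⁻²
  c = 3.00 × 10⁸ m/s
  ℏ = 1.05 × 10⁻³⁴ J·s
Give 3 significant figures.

1.11 × 10⁻²⁷

Planck energy: E_P = √(ℏc⁵/G) = 1.96 × 10⁹ J.
2.18 × 10⁻¹⁸ / 1.96 × 10⁹ = 1.11 × 10⁻²⁷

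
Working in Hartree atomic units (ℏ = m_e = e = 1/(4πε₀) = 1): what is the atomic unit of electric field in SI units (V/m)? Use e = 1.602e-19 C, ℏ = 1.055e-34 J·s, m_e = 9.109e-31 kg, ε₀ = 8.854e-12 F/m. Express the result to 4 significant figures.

5.131e11 V/m

Dimensional analysis gives E_au = E_h/(e a₀) = m_e²e⁵/((4πε₀)³ℏ⁴).
E_h = 4.354e-18 J
a₀ = 5.297e-11 m
E_h/(e·a₀) = 5.131e11 V/m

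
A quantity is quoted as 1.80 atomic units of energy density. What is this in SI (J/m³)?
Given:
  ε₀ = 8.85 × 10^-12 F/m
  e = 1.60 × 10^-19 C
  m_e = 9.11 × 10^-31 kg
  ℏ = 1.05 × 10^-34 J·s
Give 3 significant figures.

One atomic unit of energy density: u_au = E_h/a₀³ = m_e⁴e¹⁰/((4πε₀)⁵ℏ⁸) = 3.01 × 10^13 J/m³.
1.80 × 3.01 × 10^13 J/m³ = 5.42 × 10^13 J/m³

5.42 × 10^13 J/m³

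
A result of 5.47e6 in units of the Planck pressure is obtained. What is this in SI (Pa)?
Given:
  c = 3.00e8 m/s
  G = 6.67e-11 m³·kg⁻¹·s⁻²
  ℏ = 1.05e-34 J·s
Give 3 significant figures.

One Planck pressure: p_P = c⁷/(ℏG²) = 4.68e113 Pa.
5.47e6 × 4.68e113 Pa = 2.56e120 Pa

2.56e120 Pa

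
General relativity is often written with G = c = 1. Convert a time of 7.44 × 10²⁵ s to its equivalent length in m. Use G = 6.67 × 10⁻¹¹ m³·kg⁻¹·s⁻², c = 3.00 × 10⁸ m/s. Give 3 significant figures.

2.23 × 10³⁴ m

Time → length via c.
7.44 × 10²⁵ s × (c) = 2.23 × 10³⁴ m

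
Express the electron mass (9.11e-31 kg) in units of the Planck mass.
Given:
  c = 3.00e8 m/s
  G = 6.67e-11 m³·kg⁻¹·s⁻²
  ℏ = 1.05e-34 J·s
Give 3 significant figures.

4.19e-23

Planck mass: m_P = √(ℏc/G) = 2.17e-8 kg.
9.11e-31 / 2.17e-8 = 4.19e-23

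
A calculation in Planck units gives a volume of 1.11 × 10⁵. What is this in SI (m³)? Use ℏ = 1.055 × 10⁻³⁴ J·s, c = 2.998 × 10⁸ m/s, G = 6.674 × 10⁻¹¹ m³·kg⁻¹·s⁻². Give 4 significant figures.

4.689 × 10⁻¹⁰⁰ m³

One Planck volume: V_P = (ℏG/c³)^(3/2) = 4.224 × 10⁻¹⁰⁵ m³.
1.11 × 10⁵ × 4.224 × 10⁻¹⁰⁵ m³ = 4.689 × 10⁻¹⁰⁰ m³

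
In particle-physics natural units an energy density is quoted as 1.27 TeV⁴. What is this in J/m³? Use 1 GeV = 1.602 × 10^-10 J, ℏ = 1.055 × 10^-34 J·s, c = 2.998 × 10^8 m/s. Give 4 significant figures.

2.644 × 10^49 J/m³

[E]/[L]³ = [E]⁴/(ℏc)³; restore (ℏc)⁻³.
1 GeV⁴ → 1/(ℏc)³ × (1 GeV in J)⁴ = 2.082 × 10^37 J/m³.
Convert the energy scale: 1.27 TeV⁴ = 1.27 × 10^12 GeV⁴.
Result: 1.27 × 10^12 × 2.082 × 10^37 = 2.644 × 10^49 J/m³.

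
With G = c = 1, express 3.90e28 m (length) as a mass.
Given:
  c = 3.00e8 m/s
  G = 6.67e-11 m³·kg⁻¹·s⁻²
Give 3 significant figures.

Length → mass via c²/G.
3.90e28 m × (c²/G) = 5.26e55 kg

5.26e55 kg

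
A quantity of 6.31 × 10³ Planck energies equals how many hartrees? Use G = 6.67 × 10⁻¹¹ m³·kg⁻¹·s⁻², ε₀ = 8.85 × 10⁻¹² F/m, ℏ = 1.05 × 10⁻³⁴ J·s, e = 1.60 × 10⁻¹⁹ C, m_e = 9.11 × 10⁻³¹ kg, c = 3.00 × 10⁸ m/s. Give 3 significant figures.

Planck energy: E_P = √(ℏc⁵/G) = 1.96 × 10⁹ J
hartree: E_h = m_e e⁴/(4πε₀ℏ)² = 4.38 × 10⁻¹⁸ J
6.31 × 10³ × 1.96 × 10⁹ / 4.38 × 10⁻¹⁸ = 2.82 × 10³⁰

2.82 × 10³⁰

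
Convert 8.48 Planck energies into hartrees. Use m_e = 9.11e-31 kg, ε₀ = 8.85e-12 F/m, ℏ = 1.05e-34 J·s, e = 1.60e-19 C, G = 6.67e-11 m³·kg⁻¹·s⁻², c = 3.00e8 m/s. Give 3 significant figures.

3.79e27

Planck energy: E_P = √(ℏc⁵/G) = 1.96e9 J
hartree: E_h = m_e e⁴/(4πε₀ℏ)² = 4.38e-18 J
8.48 × 1.96e9 / 4.38e-18 = 3.79e27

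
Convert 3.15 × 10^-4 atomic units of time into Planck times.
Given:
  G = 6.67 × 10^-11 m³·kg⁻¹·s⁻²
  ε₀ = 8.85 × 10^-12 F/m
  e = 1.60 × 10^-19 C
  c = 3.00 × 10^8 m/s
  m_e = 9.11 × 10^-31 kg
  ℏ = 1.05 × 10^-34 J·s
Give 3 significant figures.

atomic unit of time: τ_au = (4πε₀)²ℏ³/(m_e e⁴) = 2.40 × 10^-17 s
Planck time: t_P = √(ℏG/c⁵) = 5.37 × 10^-44 s
3.15 × 10^-4 × 2.40 × 10^-17 / 5.37 × 10^-44 = 1.41 × 10^23

1.41 × 10^23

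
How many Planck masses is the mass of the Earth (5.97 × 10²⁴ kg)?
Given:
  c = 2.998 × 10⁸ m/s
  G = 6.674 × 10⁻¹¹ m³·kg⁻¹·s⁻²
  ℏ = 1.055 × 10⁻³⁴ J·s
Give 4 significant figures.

Planck mass: m_P = √(ℏc/G) = 2.177 × 10⁻⁸ kg.
5.97 × 10²⁴ / 2.177 × 10⁻⁸ = 2.742 × 10³²

2.742 × 10³²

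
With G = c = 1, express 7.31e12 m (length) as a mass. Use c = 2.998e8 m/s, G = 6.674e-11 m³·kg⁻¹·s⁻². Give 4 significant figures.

Length → mass via c²/G.
7.31e12 m × (c²/G) = 9.845e39 kg

9.845e39 kg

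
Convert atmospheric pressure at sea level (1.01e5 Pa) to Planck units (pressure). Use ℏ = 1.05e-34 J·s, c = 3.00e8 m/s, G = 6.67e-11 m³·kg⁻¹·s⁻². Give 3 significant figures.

2.16e-109

Planck pressure: p_P = c⁷/(ℏG²) = 4.68e113 Pa.
1.01e5 / 4.68e113 = 2.16e-109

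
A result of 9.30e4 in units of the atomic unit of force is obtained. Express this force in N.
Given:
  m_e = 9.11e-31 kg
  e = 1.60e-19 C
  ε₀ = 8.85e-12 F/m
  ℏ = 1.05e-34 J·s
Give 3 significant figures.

7.75e-3 N

One atomic unit of force: F_au = E_h/a₀ = m_e²e⁶/((4πε₀)³ℏ⁴) = 8.33e-8 N.
9.30e4 × 8.33e-8 N = 7.75e-3 N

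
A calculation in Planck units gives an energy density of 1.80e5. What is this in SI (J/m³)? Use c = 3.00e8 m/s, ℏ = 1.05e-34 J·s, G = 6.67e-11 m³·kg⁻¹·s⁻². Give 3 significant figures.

One Planck energy density: u_P = c⁷/(ℏG²) = 4.68e113 J/m³.
1.80e5 × 4.68e113 J/m³ = 8.43e118 J/m³

8.43e118 J/m³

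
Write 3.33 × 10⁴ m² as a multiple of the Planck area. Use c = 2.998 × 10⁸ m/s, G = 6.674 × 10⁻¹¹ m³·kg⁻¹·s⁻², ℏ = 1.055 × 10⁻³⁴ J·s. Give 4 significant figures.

1.274 × 10⁷⁴

Planck area: A_P = ℏG/c³ = 2.613 × 10⁻⁷⁰ m².
3.33 × 10⁴ / 2.613 × 10⁻⁷⁰ = 1.274 × 10⁷⁴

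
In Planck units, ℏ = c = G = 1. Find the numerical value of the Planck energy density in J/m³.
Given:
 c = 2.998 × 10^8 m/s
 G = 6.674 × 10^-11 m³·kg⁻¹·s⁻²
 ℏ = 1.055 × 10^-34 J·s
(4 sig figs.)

From ℏ = c = G = 1 the energy density scale is u_P = c⁷/(ℏG²).
  = 2.177 × 10^59 / 4.699 × 10^-55
  = 4.632 × 10^113 J/m³

4.632 × 10^113 J/m³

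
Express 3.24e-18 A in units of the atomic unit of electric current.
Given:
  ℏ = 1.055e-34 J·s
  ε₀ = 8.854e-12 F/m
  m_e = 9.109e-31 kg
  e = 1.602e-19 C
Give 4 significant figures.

atomic unit of electric current: I_au = e E_h/ℏ = m_e e⁵/((4πε₀)²ℏ³) = 6.612e-3 A.
3.24e-18 / 6.612e-3 = 4.900e-16

4.900e-16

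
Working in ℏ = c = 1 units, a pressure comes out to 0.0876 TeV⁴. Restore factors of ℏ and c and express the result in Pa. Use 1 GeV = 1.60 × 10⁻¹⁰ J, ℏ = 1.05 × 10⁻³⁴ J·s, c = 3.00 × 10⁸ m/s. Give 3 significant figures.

1.84 × 10⁴⁸ Pa

Pressure is [E]/[L]³ = [E]⁴/(ℏc)³.
1 GeV⁴ → 1/(ℏc)³ × (1 GeV in J)⁴ = 2.10 × 10³⁷ Pa.
Convert the energy scale: 0.0876 TeV⁴ = 8.76 × 10¹⁰ GeV⁴.
Result: 8.76 × 10¹⁰ × 2.10 × 10³⁷ = 1.84 × 10⁴⁸ Pa.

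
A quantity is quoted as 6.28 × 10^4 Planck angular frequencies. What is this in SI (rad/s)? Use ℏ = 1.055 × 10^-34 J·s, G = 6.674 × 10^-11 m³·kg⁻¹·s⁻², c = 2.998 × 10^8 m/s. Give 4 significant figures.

1.165 × 10^48 rad/s

One Planck angular frequency: ω_P = √(c⁵/(ℏG)) = 1.855 × 10^43 rad/s.
6.28 × 10^4 × 1.855 × 10^43 rad/s = 1.165 × 10^48 rad/s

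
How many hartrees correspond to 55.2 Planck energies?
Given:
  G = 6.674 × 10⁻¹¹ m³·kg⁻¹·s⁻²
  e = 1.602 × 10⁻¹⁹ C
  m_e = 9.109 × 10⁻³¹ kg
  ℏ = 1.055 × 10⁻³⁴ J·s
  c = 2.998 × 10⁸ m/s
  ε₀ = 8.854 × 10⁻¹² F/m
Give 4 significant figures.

2.480 × 10²⁸

Planck energy: E_P = √(ℏc⁵/G) = 1.957 × 10⁹ J
hartree: E_h = m_e e⁴/(4πε₀ℏ)² = 4.354 × 10⁻¹⁸ J
55.2 × 1.957 × 10⁹ / 4.354 × 10⁻¹⁸ = 2.480 × 10²⁸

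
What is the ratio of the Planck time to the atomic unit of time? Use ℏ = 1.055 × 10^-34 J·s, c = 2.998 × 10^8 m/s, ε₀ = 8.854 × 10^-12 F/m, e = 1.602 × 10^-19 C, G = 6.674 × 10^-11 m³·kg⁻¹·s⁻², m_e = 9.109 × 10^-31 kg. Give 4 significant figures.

Planck time: t_P = √(ℏG/c⁵) = 5.392 × 10^-44 s
atomic unit of time: τ_au = (4πε₀)²ℏ³/(m_e e⁴) = 2.423 × 10^-17 s
ratio = 5.392 × 10^-44 / 2.423 × 10^-17 = 2.225 × 10^-27

2.225 × 10^-27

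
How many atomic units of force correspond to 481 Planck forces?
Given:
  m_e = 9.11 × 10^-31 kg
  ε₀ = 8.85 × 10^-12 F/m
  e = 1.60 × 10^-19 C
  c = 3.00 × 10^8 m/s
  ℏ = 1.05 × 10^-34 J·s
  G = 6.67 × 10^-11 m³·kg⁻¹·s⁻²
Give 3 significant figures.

7.01 × 10^53

Planck force: F_P = c⁴/G = 1.21 × 10^44 N
atomic unit of force: F_au = E_h/a₀ = m_e²e⁶/((4πε₀)³ℏ⁴) = 8.33 × 10^-8 N
481 × 1.21 × 10^44 / 8.33 × 10^-8 = 7.01 × 10^53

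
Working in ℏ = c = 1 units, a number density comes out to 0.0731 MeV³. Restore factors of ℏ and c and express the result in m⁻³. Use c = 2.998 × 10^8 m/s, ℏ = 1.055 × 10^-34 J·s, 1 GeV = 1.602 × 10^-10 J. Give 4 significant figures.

Number density is [L]⁻³ = [E]³/(ℏc)³.
1 GeV³ → 1/(ℏc)³ × (1 GeV in J)³ = 1.299 × 10^47 m⁻³.
Convert the energy scale: 0.0731 MeV³ = 7.31 × 10^-11 GeV³.
Result: 7.31 × 10^-11 × 1.299 × 10^47 = 9.498 × 10^36 m⁻³.

9.498 × 10^36 m⁻³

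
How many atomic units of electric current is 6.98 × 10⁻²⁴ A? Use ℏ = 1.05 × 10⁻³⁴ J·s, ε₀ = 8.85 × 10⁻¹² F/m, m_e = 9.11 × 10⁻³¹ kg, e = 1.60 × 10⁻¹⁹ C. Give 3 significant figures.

1.05 × 10⁻²¹

atomic unit of electric current: I_au = e E_h/ℏ = m_e e⁵/((4πε₀)²ℏ³) = 6.67 × 10⁻³ A.
6.98 × 10⁻²⁴ / 6.67 × 10⁻³ = 1.05 × 10⁻²¹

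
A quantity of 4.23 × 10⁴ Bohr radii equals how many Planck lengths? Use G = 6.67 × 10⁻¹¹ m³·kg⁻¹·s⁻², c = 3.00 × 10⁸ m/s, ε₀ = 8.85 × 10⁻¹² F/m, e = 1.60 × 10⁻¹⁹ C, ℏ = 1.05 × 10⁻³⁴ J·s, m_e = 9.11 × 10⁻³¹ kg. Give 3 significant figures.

Bohr radius: a₀ = 4πε₀ℏ²/(m_e e²) = 5.26 × 10⁻¹¹ m
Planck length: ℓ_P = √(ℏG/c³) = 1.61 × 10⁻³⁵ m
4.23 × 10⁴ × 5.26 × 10⁻¹¹ / 1.61 × 10⁻³⁵ = 1.38 × 10²⁹

1.38 × 10²⁹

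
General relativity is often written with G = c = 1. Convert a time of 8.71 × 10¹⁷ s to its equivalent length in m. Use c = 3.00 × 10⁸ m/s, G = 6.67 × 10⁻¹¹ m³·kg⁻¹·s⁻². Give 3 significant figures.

Time → length via c.
8.71 × 10¹⁷ s × (c) = 2.61 × 10²⁶ m

2.61 × 10²⁶ m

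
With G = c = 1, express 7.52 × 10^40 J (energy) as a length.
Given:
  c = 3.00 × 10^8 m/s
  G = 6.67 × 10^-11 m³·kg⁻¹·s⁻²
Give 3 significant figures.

Energy → length via G/c⁴.
7.52 × 10^40 J × (G/c⁴) = 6.19 × 10^-4 m

6.19 × 10^-4 m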